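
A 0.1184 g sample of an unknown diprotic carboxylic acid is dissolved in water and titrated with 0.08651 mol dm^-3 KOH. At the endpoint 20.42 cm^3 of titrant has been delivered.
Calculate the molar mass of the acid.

134.0 g/mol

n(KOH) = 0.02042 L × 0.08651 mol/L = 1.767 × 10^-3 mol
From the 1:2 ratio, n(H2A) = 1/2 × 1.767 × 10^-3 = 8.833 × 10^-4 mol
M = m / n = 0.1184 g / 8.833 × 10^-4 mol = 134.0 g/mol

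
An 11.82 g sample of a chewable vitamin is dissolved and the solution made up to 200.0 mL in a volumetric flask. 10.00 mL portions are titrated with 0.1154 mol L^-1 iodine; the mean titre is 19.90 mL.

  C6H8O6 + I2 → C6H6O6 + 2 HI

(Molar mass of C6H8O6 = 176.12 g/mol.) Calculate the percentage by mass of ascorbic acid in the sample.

n(I2) per titration = 0.01990 × 0.1154 = 2.296 × 10^-3 mol
n(C6H8O6) in each aliquot = 2.296 × 10^-3 mol (1:1 ratio)
n(C6H8O6) in the whole flask = 2.296 × 10^-3 × 200.0/10.00 = 0.04593 mol
mass of C6H8O6 = 0.04593 × 176.12 = 8.089 g
% C6H8O6 = 8.089 / 11.82 × 100 = 68.44 %

68.44 %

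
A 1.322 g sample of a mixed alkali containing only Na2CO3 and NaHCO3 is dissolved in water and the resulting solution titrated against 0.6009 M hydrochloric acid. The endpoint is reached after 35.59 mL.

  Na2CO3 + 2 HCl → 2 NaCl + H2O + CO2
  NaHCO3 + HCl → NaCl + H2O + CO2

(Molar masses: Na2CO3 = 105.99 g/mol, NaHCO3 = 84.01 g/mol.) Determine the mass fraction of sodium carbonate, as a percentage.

61.35 %

n(HCl) = 0.03559 × 0.6009 = 0.02139 mol
Let x = n(Na2CO3), y = n(NaHCO3).
Titrant: 2x + 1y = 0.02139;  mass: 105.99x + 84.01y = 1.322
Solving, x = 7.652 × 10^-3 mol, y = 6.082 × 10^-3 mol
mass of Na2CO3 = 7.652 × 10^-3 × 105.99 = 0.8110 g
% Na2CO3 = 0.8110 / 1.322 × 100 = 61.35 %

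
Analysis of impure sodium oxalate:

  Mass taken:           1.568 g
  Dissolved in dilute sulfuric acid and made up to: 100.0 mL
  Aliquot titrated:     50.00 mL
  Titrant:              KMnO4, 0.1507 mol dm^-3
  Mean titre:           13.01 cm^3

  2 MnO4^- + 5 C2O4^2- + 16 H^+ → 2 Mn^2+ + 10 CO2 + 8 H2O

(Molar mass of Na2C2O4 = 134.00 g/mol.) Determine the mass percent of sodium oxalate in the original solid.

n(KMnO4) per titration = 0.01301 × 0.1507 = 1.961 × 10^-3 mol
From the 5:2 ratio, n(Na2C2O4) in each aliquot = 5/2 × 1.961 × 10^-3 = 4.902 × 10^-3 mol
n(Na2C2O4) in the whole flask = 4.902 × 10^-3 × 100.0/50.00 = 9.803 × 10^-3 mol
mass of Na2C2O4 = 9.803 × 10^-3 × 134.00 = 1.314 g
% Na2C2O4 = 1.314 / 1.568 × 100 = 83.78 %

83.78 %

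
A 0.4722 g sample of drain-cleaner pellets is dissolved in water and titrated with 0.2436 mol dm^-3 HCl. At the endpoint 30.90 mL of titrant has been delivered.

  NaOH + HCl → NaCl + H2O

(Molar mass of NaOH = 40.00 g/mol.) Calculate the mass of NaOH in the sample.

0.3011 g

n(HCl) = 0.03090 L × 0.2436 mol/L = 7.527 × 10^-3 mol
n(NaOH) = 7.527 × 10^-3 mol (1:1 ratio)
mass of NaOH = 7.527 × 10^-3 × 40.00 g/mol = 0.3011 g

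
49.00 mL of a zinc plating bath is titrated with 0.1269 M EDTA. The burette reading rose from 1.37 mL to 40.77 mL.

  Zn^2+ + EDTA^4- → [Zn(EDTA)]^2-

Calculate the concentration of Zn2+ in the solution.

0.1020 M

n(EDTA) = 0.03940 L × 0.1269 mol/L = 5.000 × 10^-3 mol
n(Zn2+) = 5.000 × 10^-3 mol (1:1 mole ratio)
[Zn2+] = 5.000 × 10^-3 mol / 0.04900 L = 0.1020 mol/L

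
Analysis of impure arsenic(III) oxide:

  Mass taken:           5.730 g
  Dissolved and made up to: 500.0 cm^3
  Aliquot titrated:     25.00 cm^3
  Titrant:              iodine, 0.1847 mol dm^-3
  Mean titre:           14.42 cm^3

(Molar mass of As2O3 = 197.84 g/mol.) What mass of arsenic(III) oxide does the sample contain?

5.269 g

As2O3 + 2 I2 + 2 H2O → As2O5 + 4 HI
n(I2) per titration = 0.01442 × 0.1847 = 2.663 × 10^-3 mol
From the 1:2 ratio, n(As2O3) in each aliquot = 1/2 × 2.663 × 10^-3 = 1.332 × 10^-3 mol
n(As2O3) in the whole flask = 1.332 × 10^-3 × 500.0/25.00 = 0.02663 mol
mass of As2O3 = 0.02663 × 197.84 = 5.269 g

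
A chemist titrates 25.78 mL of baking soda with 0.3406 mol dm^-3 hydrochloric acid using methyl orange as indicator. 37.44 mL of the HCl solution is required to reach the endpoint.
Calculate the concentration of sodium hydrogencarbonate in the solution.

NaHCO3 + HCl → NaCl + H2O + CO2
n(HCl) = 0.03744 L × 0.3406 mol/L = 0.01275 mol
n(NaHCO3) = 0.01275 mol (1:1 mole ratio)
[NaHCO3] = 0.01275 mol / 0.02578 L = 0.4946 mol/L

0.4946 mol/L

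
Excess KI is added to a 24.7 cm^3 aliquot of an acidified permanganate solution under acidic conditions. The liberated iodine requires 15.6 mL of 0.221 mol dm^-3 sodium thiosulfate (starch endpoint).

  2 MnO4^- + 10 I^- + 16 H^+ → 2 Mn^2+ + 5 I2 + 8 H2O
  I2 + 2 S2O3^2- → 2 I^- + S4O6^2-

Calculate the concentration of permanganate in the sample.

0.0279 mol/L

n(S2O3^2-) = 0.0156 × 0.221 = 3.45 × 10^-3 mol
n(I2) = n(S2O3^2-)/2 = 1.72 × 10^-3 mol
From the 2:5 ratio, n(MnO4^-) in the aliquot = 2/5 × 1.72 × 10^-3 = 6.90 × 10^-4 mol
[MnO4^-] = 6.90 × 10^-4 / 0.0247 = 0.0279 mol/L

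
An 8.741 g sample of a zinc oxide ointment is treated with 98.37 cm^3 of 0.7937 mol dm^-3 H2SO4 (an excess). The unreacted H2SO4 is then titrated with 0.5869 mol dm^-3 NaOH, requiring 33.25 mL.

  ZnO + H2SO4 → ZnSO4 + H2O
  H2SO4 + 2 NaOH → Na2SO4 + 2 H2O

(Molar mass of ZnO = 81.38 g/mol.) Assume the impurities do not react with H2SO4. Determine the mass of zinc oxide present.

n(H2SO4) added = 0.09837 × 0.7937 = 0.07808 mol
n(NaOH) used in back-titration = 0.03325 × 0.5869 = 0.01951 mol
From the 1:2 ratio, n(H2SO4) left over = 1/2 × 0.01951 = 9.757 × 10^-3 mol
n(H2SO4) consumed by analyte = 0.07808 − 9.757 × 10^-3 = 0.06832 mol
n(ZnO) = 0.06832 mol (1:1 ratio)
mass of ZnO = 0.06832 × 81.38 = 5.560 g

5.560 g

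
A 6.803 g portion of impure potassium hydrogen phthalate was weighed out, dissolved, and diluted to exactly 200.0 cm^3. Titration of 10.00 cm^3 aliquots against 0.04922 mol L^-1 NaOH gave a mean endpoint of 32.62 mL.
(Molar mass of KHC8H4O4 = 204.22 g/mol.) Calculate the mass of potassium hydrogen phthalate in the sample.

6.558 g

KHC8H4O4 + NaOH → KNaC8H4O4 + H2O
n(NaOH) per titration = 0.03262 × 0.04922 = 1.606 × 10^-3 mol
n(KHC8H4O4) in each aliquot = 1.606 × 10^-3 mol (1:1 ratio)
n(KHC8H4O4) in the whole flask = 1.606 × 10^-3 × 200.0/10.00 = 0.03211 mol
mass of KHC8H4O4 = 0.03211 × 204.22 = 6.558 g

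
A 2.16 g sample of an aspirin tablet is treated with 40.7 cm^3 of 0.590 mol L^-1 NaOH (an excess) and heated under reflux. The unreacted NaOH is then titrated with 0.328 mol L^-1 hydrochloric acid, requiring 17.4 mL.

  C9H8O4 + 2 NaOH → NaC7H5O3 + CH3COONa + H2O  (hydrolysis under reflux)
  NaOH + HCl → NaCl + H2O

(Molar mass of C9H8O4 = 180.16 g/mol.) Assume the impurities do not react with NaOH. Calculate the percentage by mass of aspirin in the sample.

76.3 %

n(NaOH) added = 0.0407 × 0.590 = 0.0240 mol
n(HCl) used in back-titration = 0.0174 × 0.328 = 5.71 × 10^-3 mol
n(NaOH) left over = 5.71 × 10^-3 mol (1:1 ratio)
n(NaOH) consumed by analyte = 0.0240 − 5.71 × 10^-3 = 0.0183 mol
From the 1:2 ratio, n(C9H8O4) = 1/2 × 0.0183 = 9.15 × 10^-3 mol
mass of C9H8O4 = 9.15 × 10^-3 × 180.16 = 1.65 g
% C9H8O4 = 1.65 / 2.16 × 100 = 76.3 %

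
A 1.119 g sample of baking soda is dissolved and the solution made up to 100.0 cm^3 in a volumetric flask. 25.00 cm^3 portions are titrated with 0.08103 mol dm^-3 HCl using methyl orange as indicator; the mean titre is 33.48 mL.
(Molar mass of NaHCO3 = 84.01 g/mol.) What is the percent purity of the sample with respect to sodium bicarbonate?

NaHCO3 + HCl → NaCl + H2O + CO2
n(HCl) per titration = 0.03348 × 0.08103 = 2.713 × 10^-3 mol
n(NaHCO3) in each aliquot = 2.713 × 10^-3 mol (1:1 ratio)
n(NaHCO3) in the whole flask = 2.713 × 10^-3 × 100.0/25.00 = 0.01085 mol
mass of NaHCO3 = 0.01085 × 84.01 = 0.9116 g
% NaHCO3 = 0.9116 / 1.119 × 100 = 81.47 %

81.47 %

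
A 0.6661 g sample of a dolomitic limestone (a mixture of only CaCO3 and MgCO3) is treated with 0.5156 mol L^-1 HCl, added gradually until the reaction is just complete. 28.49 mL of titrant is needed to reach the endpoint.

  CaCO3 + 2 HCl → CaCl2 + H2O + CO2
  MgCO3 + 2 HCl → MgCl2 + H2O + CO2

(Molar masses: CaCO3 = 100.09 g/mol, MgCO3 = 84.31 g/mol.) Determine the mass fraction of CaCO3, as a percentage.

n(HCl) = 0.02849 × 0.5156 = 0.01469 mol
Let x = n(CaCO3), y = n(MgCO3).
Titrant: 2x + 2y = 0.01469;  mass: 100.09x + 84.31y = 0.6661
Solving, x = 2.970 × 10^-3 mol, y = 4.375 × 10^-3 mol
mass of CaCO3 = 2.970 × 10^-3 × 100.09 = 0.2973 g
% CaCO3 = 0.2973 / 0.6661 × 100 = 44.63 %

44.63 %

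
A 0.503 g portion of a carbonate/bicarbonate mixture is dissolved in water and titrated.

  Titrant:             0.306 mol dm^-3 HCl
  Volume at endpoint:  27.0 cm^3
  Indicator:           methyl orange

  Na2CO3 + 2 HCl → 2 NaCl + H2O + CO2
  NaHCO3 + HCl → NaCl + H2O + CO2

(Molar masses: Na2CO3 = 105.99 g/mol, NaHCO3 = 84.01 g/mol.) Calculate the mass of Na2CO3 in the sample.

0.327 g

n(HCl) = 0.0270 × 0.306 = 8.26 × 10^-3 mol
Let x = n(Na2CO3), y = n(NaHCO3).
Titrant: 2x + 1y = 8.26 × 10^-3;  mass: 105.99x + 84.01y = 0.503
Solving, x = 3.08 × 10^-3 mol, y = 2.10 × 10^-3 mol
mass of Na2CO3 = 3.08 × 10^-3 × 105.99 = 0.327 g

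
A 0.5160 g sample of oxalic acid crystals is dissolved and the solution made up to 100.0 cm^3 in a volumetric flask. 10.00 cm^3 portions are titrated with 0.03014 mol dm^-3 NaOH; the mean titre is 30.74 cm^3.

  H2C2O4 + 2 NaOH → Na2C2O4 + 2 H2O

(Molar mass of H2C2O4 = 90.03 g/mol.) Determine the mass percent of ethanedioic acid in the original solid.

80.83 %

n(NaOH) per titration = 0.03074 × 0.03014 = 9.265 × 10^-4 mol
From the 1:2 ratio, n(H2C2O4) in each aliquot = 1/2 × 9.265 × 10^-4 = 4.633 × 10^-4 mol
n(H2C2O4) in the whole flask = 4.633 × 10^-4 × 100.0/10.00 = 4.633 × 10^-3 mol
mass of H2C2O4 = 4.633 × 10^-3 × 90.03 = 0.4171 g
% H2C2O4 = 0.4171 / 0.5160 × 100 = 80.83 %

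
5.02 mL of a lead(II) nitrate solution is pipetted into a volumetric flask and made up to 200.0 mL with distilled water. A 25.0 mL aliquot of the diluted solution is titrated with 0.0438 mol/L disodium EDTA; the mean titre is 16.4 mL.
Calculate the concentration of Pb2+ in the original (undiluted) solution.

Pb^2+ + EDTA^4- → [Pb(EDTA)]^2-
n(EDTA) = 0.0164 × 0.0438 = 7.18 × 10^-4 mol
n(Pb2+) in the aliquot = 7.18 × 10^-4 mol (1:1 ratio)
[Pb2+]_dilute = 7.18 × 10^-4 / 0.0250 = 0.0287 mol/L
Dilution factor = 200.0 / 5.02 = 39.84
[Pb2+]_stock = 0.0287 × 39.84 = 1.14 mol/L

1.14 mol/L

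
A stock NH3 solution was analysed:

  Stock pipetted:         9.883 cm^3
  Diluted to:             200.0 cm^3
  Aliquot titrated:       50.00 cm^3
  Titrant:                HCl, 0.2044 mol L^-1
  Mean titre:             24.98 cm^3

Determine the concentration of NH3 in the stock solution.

NH3 + HCl → NH4Cl
n(HCl) = 0.02498 × 0.2044 = 5.106 × 10^-3 mol
n(NH3) in the aliquot = 5.106 × 10^-3 mol (1:1 ratio)
[NH3]_dilute = 5.106 × 10^-3 / 0.05000 = 0.1021 mol/L
Dilution factor = 200.0 / 9.883 = 20.24
[NH3]_stock = 0.1021 × 20.24 = 2.067 mol/L

2.067 mol/L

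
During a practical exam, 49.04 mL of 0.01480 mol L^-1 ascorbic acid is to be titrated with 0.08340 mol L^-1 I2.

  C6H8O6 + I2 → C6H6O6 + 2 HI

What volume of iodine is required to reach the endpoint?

n(C6H8O6) = 0.04904 L × 0.01480 mol/L = 7.258 × 10^-4 mol
n(I2) = 7.258 × 10^-4 mol (1:1 stoichiometry)
V(I2) = 7.258 × 10^-4 mol / 0.08340 mol/L = 0.008703 L = 8.703 mL

8.703 mL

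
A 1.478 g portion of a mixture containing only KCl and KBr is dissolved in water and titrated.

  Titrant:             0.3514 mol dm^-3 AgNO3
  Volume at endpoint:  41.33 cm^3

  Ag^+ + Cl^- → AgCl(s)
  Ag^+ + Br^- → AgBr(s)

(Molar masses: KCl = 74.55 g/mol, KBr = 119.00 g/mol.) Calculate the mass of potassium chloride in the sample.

0.4198 g

n(AgNO3) = 0.04133 × 0.3514 = 0.01452 mol
Let x = n(KCl), y = n(KBr).
Titrant: 1x + 1y = 0.01452;  mass: 74.55x + 119.00y = 1.478
Solving, x = 5.631 × 10^-3 mol, y = 8.893 × 10^-3 mol
mass of KCl = 5.631 × 10^-3 × 74.55 = 0.4198 g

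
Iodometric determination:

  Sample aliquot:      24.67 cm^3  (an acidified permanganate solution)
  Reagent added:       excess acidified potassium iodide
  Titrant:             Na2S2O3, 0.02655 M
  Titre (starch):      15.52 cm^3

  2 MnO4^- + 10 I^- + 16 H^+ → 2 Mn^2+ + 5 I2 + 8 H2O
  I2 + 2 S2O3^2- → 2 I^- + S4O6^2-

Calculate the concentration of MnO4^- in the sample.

n(S2O3^2-) = 0.01552 × 0.02655 = 4.121 × 10^-4 mol
n(I2) = n(S2O3^2-)/2 = 2.060 × 10^-4 mol
From the 2:5 ratio, n(MnO4^-) in the aliquot = 2/5 × 2.060 × 10^-4 = 8.241 × 10^-5 mol
[MnO4^-] = 8.241 × 10^-5 / 0.02467 = 0.003341 mol/L

0.003341 M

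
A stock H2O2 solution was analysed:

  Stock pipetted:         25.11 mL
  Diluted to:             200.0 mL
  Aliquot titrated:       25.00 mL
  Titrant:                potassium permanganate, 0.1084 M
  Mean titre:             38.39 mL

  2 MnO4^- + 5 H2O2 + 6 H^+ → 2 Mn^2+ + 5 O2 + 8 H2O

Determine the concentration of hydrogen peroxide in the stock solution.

3.315 M

n(KMnO4) = 0.03839 × 0.1084 = 4.161 × 10^-3 mol
From the 5:2 ratio, n(H2O2) in the aliquot = 5/2 × 4.161 × 10^-3 = 0.01040 mol
[H2O2]_dilute = 0.01040 / 0.02500 = 0.4161 mol/L
Dilution factor = 200.0 / 25.11 = 7.965
[H2O2]_stock = 0.4161 × 7.965 = 3.315 mol/L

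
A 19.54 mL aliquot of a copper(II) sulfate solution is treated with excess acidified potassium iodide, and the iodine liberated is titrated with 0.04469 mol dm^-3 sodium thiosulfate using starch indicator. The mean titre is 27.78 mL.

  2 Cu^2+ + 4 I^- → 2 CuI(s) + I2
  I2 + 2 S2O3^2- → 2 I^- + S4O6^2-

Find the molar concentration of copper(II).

n(S2O3^2-) = 0.02778 × 0.04469 = 1.241 × 10^-3 mol
n(I2) = n(S2O3^2-)/2 = 6.207 × 10^-4 mol
From the 2:1 ratio, n(Cu2+) in the aliquot = 2/1 × 6.207 × 10^-4 = 1.241 × 10^-3 mol
[Cu2+] = 1.241 × 10^-3 / 0.01954 = 0.06354 mol/L

0.06354 mol/L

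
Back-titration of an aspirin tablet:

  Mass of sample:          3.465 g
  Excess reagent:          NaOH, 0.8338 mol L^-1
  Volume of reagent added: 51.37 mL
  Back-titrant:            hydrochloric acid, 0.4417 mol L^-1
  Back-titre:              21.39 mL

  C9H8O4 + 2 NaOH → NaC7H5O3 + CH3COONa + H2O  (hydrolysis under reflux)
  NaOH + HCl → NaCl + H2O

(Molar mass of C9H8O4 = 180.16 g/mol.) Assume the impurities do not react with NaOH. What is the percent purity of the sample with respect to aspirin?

n(NaOH) added = 0.05137 × 0.8338 = 0.04283 mol
n(HCl) used in back-titration = 0.02139 × 0.4417 = 9.448 × 10^-3 mol
n(NaOH) left over = 9.448 × 10^-3 mol (1:1 ratio)
n(NaOH) consumed by analyte = 0.04283 − 9.448 × 10^-3 = 0.03338 mol
From the 1:2 ratio, n(C9H8O4) = 1/2 × 0.03338 = 0.01669 mol
mass of C9H8O4 = 0.01669 × 180.16 = 3.007 g
% C9H8O4 = 3.007 / 3.465 × 100 = 86.79 %

86.79 %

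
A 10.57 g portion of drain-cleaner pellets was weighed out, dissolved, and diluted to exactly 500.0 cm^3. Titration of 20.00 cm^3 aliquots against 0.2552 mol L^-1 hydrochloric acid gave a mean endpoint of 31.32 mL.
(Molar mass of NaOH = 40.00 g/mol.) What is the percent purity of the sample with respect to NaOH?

75.62 %

NaOH + HCl → NaCl + H2O
n(HCl) per titration = 0.03132 × 0.2552 = 7.993 × 10^-3 mol
n(NaOH) in each aliquot = 7.993 × 10^-3 mol (1:1 ratio)
n(NaOH) in the whole flask = 7.993 × 10^-3 × 500.0/20.00 = 0.1998 mol
mass of NaOH = 0.1998 × 40.00 = 7.993 g
% NaOH = 7.993 / 10.57 × 100 = 75.62 %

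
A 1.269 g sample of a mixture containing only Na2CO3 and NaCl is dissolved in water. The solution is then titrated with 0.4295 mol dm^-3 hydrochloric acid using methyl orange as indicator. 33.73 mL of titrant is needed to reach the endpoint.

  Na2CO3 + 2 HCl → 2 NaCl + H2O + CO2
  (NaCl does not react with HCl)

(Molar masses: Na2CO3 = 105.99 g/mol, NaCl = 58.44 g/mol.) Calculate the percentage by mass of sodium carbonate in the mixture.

n(HCl) = 0.03373 × 0.4295 = 0.01449 mol
Let x = n(Na2CO3), y = n(NaCl).
Titrant: 2x = 0.01449;  mass: 105.99x + 58.44y = 1.269
Solving, x = 7.244 × 10^-3 mol, y = 8.577 × 10^-3 mol
mass of Na2CO3 = 7.244 × 10^-3 × 105.99 = 0.7677 g
% Na2CO3 = 0.7677 / 1.269 × 100 = 60.50 %

60.50 %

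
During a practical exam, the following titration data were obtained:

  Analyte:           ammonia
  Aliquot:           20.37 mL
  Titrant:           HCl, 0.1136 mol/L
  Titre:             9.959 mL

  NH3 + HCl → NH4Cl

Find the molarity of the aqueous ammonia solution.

0.05554 mol/L

n(HCl) = 0.009959 L × 0.1136 mol/L = 1.131 × 10^-3 mol
n(NH3) = 1.131 × 10^-3 mol (1:1 mole ratio)
[NH3] = 1.131 × 10^-3 mol / 0.02037 L = 0.05554 mol/L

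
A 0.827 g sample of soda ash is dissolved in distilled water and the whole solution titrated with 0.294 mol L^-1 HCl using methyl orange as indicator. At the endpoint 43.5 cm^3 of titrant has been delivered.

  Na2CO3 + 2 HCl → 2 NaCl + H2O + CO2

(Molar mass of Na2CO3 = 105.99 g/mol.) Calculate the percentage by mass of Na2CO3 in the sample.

82.0 %

n(HCl) = 0.0435 L × 0.294 mol/L = 0.0128 mol
From the 1:2 ratio, n(Na2CO3) = 1/2 × 0.0128 = 6.39 × 10^-3 mol
mass of Na2CO3 = 6.39 × 10^-3 × 105.99 g/mol = 0.678 g
% Na2CO3 = 0.678 / 0.827 × 100 = 82.0 %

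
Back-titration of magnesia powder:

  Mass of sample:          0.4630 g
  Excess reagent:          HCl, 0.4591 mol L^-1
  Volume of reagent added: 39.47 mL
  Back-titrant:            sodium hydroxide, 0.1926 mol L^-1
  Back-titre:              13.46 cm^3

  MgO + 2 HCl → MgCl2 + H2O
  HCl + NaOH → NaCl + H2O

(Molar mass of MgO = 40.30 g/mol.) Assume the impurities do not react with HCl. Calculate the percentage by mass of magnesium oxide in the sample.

67.58 %

n(HCl) added = 0.03947 × 0.4591 = 0.01812 mol
n(NaOH) used in back-titration = 0.01346 × 0.1926 = 2.592 × 10^-3 mol
n(HCl) left over = 2.592 × 10^-3 mol (1:1 ratio)
n(HCl) consumed by analyte = 0.01812 − 2.592 × 10^-3 = 0.01553 mol
From the 1:2 ratio, n(MgO) = 1/2 × 0.01553 = 7.764 × 10^-3 mol
mass of MgO = 7.764 × 10^-3 × 40.30 = 0.3129 g
% MgO = 0.3129 / 0.4630 × 100 = 67.58 %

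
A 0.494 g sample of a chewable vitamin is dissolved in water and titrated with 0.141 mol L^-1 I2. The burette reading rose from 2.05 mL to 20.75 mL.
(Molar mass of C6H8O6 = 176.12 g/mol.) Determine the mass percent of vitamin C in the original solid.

C6H8O6 + I2 → C6H6O6 + 2 HI
n(I2) = 0.0187 L × 0.141 mol/L = 2.64 × 10^-3 mol
n(C6H8O6) = 2.64 × 10^-3 mol (1:1 ratio)
mass of C6H8O6 = 2.64 × 10^-3 × 176.12 g/mol = 0.464 g
% C6H8O6 = 0.464 / 0.494 × 100 = 94.0 %

94.0 %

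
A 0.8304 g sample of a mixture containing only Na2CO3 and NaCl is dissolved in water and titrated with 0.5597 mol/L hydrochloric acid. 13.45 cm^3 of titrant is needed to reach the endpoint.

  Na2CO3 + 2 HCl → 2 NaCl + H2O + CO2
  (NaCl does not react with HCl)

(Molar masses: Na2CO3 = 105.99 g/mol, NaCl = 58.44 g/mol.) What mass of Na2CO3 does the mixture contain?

n(HCl) = 0.01345 × 0.5597 = 7.528 × 10^-3 mol
Let x = n(Na2CO3), y = n(NaCl).
Titrant: 2x = 7.528 × 10^-3;  mass: 105.99x + 58.44y = 0.8304
Solving, x = 3.764 × 10^-3 mol, y = 7.383 × 10^-3 mol
mass of Na2CO3 = 3.764 × 10^-3 × 105.99 = 0.3989 g

0.3989 g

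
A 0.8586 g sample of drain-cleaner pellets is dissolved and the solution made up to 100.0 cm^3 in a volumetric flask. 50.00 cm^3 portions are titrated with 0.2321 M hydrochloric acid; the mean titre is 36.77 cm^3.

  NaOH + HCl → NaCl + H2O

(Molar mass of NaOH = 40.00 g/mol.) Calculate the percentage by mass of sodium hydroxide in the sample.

n(HCl) per titration = 0.03677 × 0.2321 = 8.534 × 10^-3 mol
n(NaOH) in each aliquot = 8.534 × 10^-3 mol (1:1 ratio)
n(NaOH) in the whole flask = 8.534 × 10^-3 × 100.0/50.00 = 0.01707 mol
mass of NaOH = 0.01707 × 40.00 = 0.6827 g
% NaOH = 0.6827 / 0.8586 × 100 = 79.52 %

79.52 %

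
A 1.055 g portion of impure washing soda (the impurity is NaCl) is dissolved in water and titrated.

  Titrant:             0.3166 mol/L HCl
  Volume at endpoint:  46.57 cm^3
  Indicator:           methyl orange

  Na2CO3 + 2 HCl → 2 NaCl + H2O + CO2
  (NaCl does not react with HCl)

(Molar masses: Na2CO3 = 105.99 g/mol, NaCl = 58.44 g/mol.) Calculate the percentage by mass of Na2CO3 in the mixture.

74.06 %

n(HCl) = 0.04657 × 0.3166 = 0.01474 mol
Let x = n(Na2CO3), y = n(NaCl).
Titrant: 2x = 0.01474;  mass: 105.99x + 58.44y = 1.055
Solving, x = 7.372 × 10^-3 mol, y = 4.682 × 10^-3 mol
mass of Na2CO3 = 7.372 × 10^-3 × 105.99 = 0.7814 g
% Na2CO3 = 0.7814 / 1.055 × 100 = 74.06 %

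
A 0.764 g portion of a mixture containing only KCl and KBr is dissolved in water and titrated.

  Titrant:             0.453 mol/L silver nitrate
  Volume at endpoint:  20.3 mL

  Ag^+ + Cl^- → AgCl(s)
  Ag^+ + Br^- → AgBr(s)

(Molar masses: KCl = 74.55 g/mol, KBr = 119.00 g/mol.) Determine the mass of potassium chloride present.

n(AgNO3) = 0.0203 × 0.453 = 9.20 × 10^-3 mol
Let x = n(KCl), y = n(KBr).
Titrant: 1x + 1y = 9.20 × 10^-3;  mass: 74.55x + 119.00y = 0.764
Solving, x = 7.43 × 10^-3 mol, y = 1.76 × 10^-3 mol
mass of KCl = 7.43 × 10^-3 × 74.55 = 0.554 g

0.554 g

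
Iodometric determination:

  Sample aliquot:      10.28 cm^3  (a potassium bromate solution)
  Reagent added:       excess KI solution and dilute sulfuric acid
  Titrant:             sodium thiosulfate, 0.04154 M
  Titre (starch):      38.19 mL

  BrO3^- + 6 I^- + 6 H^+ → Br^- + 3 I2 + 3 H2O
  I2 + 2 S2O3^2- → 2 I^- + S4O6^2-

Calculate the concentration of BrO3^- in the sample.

0.02572 M

n(S2O3^2-) = 0.03819 × 0.04154 = 1.586 × 10^-3 mol
n(I2) = n(S2O3^2-)/2 = 7.932 × 10^-4 mol
From the 1:3 ratio, n(BrO3^-) in the aliquot = 1/3 × 7.932 × 10^-4 = 2.644 × 10^-4 mol
[BrO3^-] = 2.644 × 10^-4 / 0.01028 = 0.02572 mol/L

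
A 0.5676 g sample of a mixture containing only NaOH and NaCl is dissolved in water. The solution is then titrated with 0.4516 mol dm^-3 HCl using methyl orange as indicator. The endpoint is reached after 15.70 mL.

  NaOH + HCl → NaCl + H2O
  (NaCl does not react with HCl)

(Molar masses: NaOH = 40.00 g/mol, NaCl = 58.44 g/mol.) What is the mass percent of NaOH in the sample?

49.97 %

n(HCl) = 0.01570 × 0.4516 = 7.090 × 10^-3 mol
Let x = n(NaOH), y = n(NaCl).
Titrant: 1x = 7.090 × 10^-3;  mass: 40.00x + 58.44y = 0.5676
Solving, x = 7.090 × 10^-3 mol, y = 4.860 × 10^-3 mol
mass of NaOH = 7.090 × 10^-3 × 40.00 = 0.2836 g
% NaOH = 0.2836 / 0.5676 × 100 = 49.97 %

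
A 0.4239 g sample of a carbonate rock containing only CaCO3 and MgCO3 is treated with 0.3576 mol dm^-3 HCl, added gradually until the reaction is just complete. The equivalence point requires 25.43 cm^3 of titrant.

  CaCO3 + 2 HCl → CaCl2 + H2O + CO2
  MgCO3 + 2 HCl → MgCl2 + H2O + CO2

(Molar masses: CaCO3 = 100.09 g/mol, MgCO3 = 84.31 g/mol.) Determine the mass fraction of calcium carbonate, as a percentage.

n(HCl) = 0.02543 × 0.3576 = 9.094 × 10^-3 mol
Let x = n(CaCO3), y = n(MgCO3).
Titrant: 2x + 2y = 9.094 × 10^-3;  mass: 100.09x + 84.31y = 0.4239
Solving, x = 2.570 × 10^-3 mol, y = 1.977 × 10^-3 mol
mass of CaCO3 = 2.570 × 10^-3 × 100.09 = 0.2572 g
% CaCO3 = 0.2572 / 0.4239 × 100 = 60.68 %

60.68 %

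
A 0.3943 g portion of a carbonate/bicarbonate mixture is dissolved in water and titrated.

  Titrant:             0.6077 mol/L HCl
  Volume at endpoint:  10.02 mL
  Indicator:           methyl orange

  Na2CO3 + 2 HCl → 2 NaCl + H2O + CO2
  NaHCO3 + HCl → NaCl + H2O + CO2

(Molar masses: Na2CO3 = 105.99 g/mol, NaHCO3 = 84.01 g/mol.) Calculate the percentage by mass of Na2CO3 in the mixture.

n(HCl) = 0.01002 × 0.6077 = 6.089 × 10^-3 mol
Let x = n(Na2CO3), y = n(NaHCO3).
Titrant: 2x + 1y = 6.089 × 10^-3;  mass: 105.99x + 84.01y = 0.3943
Solving, x = 1.890 × 10^-3 mol, y = 2.309 × 10^-3 mol
mass of Na2CO3 = 1.890 × 10^-3 × 105.99 = 0.2003 g
% Na2CO3 = 0.2003 / 0.3943 × 100 = 50.81 %

50.81 %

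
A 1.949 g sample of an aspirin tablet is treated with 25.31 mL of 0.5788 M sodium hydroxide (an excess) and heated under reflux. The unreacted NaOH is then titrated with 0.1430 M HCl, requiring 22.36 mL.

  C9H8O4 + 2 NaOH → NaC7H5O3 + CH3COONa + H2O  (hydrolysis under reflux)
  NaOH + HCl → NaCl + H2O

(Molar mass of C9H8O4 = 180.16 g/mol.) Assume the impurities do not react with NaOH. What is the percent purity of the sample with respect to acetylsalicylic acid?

n(NaOH) added = 0.02531 × 0.5788 = 0.01465 mol
n(HCl) used in back-titration = 0.02236 × 0.1430 = 3.197 × 10^-3 mol
n(NaOH) left over = 3.197 × 10^-3 mol (1:1 ratio)
n(NaOH) consumed by analyte = 0.01465 − 3.197 × 10^-3 = 0.01145 mol
From the 1:2 ratio, n(C9H8O4) = 1/2 × 0.01145 = 5.726 × 10^-3 mol
mass of C9H8O4 = 5.726 × 10^-3 × 180.16 = 1.032 g
% C9H8O4 = 1.032 / 1.949 × 100 = 52.93 %

52.93 %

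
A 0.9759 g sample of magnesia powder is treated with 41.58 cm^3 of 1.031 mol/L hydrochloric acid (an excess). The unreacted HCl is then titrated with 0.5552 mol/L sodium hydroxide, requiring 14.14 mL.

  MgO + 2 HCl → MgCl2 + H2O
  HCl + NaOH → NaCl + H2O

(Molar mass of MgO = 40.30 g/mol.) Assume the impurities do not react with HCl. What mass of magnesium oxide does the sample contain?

n(HCl) added = 0.04158 × 1.031 = 0.04287 mol
n(NaOH) used in back-titration = 0.01414 × 0.5552 = 7.851 × 10^-3 mol
n(HCl) left over = 7.851 × 10^-3 mol (1:1 ratio)
n(HCl) consumed by analyte = 0.04287 − 7.851 × 10^-3 = 0.03502 mol
From the 1:2 ratio, n(MgO) = 1/2 × 0.03502 = 0.01751 mol
mass of MgO = 0.01751 × 40.30 = 0.7056 g

0.7056 g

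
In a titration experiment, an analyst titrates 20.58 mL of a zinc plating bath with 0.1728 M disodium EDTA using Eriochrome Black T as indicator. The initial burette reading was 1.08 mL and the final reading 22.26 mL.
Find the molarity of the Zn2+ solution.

Zn^2+ + EDTA^4- → [Zn(EDTA)]^2-
n(EDTA) = 0.02118 L × 0.1728 mol/L = 3.660 × 10^-3 mol
n(Zn2+) = 3.660 × 10^-3 mol (1:1 mole ratio)
[Zn2+] = 3.660 × 10^-3 mol / 0.02058 L = 0.1778 mol/L

0.1778 M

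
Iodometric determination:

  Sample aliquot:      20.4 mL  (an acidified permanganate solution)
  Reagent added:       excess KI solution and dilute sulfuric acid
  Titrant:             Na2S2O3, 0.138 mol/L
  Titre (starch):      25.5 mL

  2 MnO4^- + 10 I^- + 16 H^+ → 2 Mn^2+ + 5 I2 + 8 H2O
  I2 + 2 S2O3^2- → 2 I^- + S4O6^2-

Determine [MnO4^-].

0.0345 mol/L

n(S2O3^2-) = 0.0255 × 0.138 = 3.52 × 10^-3 mol
n(I2) = n(S2O3^2-)/2 = 1.76 × 10^-3 mol
From the 2:5 ratio, n(MnO4^-) in the aliquot = 2/5 × 1.76 × 10^-3 = 7.04 × 10^-4 mol
[MnO4^-] = 7.04 × 10^-4 / 0.0204 = 0.0345 mol/L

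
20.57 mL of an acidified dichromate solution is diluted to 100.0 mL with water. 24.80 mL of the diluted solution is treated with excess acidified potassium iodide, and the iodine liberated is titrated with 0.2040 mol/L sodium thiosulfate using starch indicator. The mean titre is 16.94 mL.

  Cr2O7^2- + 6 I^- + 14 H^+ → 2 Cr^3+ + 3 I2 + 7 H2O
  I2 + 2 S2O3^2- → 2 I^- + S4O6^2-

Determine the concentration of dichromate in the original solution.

0.1129 mol/L

n(S2O3^2-) = 0.01694 × 0.2040 = 3.456 × 10^-3 mol
n(I2) = n(S2O3^2-)/2 = 1.728 × 10^-3 mol
From the 1:3 ratio, n(Cr2O7^2-) in the aliquot = 1/3 × 1.728 × 10^-3 = 5.760 × 10^-4 mol
[Cr2O7^2-]_dilute = 5.760 × 10^-4 / 0.02480 = 0.02322 mol/L
[Cr2O7^2-]_original = 0.02322 × 100.0/20.57 = 0.1129 mol/L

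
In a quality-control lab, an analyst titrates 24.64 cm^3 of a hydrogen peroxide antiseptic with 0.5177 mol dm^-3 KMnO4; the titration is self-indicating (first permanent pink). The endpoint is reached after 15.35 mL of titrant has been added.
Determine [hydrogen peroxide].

2 MnO4^- + 5 H2O2 + 6 H^+ → 2 Mn^2+ + 5 O2 + 8 H2O
n(KMnO4) = 0.01535 L × 0.5177 mol/L = 7.947 × 10^-3 mol
From the 5:2 mole ratio, n(H2O2) = 5/2 × 7.947 × 10^-3 = 0.01987 mol
[H2O2] = 0.01987 mol / 0.02464 L = 0.8063 mol/L

0.8063 mol/L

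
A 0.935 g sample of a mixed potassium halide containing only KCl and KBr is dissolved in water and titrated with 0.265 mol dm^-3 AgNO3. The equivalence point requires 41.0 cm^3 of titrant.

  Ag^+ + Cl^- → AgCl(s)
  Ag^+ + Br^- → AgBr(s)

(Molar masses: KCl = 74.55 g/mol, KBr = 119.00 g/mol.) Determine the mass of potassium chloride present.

0.600 g

n(AgNO3) = 0.0410 × 0.265 = 0.0109 mol
Let x = n(KCl), y = n(KBr).
Titrant: 1x + 1y = 0.0109;  mass: 74.55x + 119.00y = 0.935
Solving, x = 8.05 × 10^-3 mol, y = 2.81 × 10^-3 mol
mass of KCl = 8.05 × 10^-3 × 74.55 = 0.600 g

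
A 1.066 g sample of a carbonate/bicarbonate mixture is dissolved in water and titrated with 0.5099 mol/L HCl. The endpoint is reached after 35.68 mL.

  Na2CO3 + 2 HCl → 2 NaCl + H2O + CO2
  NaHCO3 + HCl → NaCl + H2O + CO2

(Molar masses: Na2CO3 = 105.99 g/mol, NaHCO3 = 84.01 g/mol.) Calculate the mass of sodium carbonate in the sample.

0.7901 g

n(HCl) = 0.03568 × 0.5099 = 0.01819 mol
Let x = n(Na2CO3), y = n(NaHCO3).
Titrant: 2x + 1y = 0.01819;  mass: 105.99x + 84.01y = 1.066
Solving, x = 7.455 × 10^-3 mol, y = 3.284 × 10^-3 mol
mass of Na2CO3 = 7.455 × 10^-3 × 105.99 = 0.7901 g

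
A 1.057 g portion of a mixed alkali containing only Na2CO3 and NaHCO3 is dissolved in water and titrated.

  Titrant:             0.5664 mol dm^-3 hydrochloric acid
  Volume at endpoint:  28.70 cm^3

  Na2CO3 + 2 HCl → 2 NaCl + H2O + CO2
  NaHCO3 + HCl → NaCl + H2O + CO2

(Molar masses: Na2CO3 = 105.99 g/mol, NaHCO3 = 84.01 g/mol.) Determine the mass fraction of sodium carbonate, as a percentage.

n(HCl) = 0.02870 × 0.5664 = 0.01626 mol
Let x = n(Na2CO3), y = n(NaHCO3).
Titrant: 2x + 1y = 0.01626;  mass: 105.99x + 84.01y = 1.057
Solving, x = 4.976 × 10^-3 mol, y = 6.304 × 10^-3 mol
mass of Na2CO3 = 4.976 × 10^-3 × 105.99 = 0.5274 g
% Na2CO3 = 0.5274 / 1.057 × 100 = 49.89 %

49.89 %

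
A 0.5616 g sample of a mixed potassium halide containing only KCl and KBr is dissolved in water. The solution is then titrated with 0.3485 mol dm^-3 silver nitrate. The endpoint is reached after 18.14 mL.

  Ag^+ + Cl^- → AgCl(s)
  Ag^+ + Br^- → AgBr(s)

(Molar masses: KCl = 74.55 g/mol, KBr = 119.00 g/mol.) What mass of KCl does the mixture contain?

n(AgNO3) = 0.01814 × 0.3485 = 6.322 × 10^-3 mol
Let x = n(KCl), y = n(KBr).
Titrant: 1x + 1y = 6.322 × 10^-3;  mass: 74.55x + 119.00y = 0.5616
Solving, x = 4.290 × 10^-3 mol, y = 2.032 × 10^-3 mol
mass of KCl = 4.290 × 10^-3 × 74.55 = 0.3198 g

0.3198 g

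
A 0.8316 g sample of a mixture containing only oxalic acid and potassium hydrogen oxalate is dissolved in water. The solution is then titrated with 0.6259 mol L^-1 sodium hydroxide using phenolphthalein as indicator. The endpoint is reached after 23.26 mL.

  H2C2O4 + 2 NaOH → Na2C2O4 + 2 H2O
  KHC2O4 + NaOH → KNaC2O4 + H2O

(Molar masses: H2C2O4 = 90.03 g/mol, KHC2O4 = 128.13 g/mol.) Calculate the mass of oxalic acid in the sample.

n(NaOH) = 0.02326 × 0.6259 = 0.01456 mol
Let x = n(H2C2O4), y = n(KHC2O4).
Titrant: 2x + 1y = 0.01456;  mass: 90.03x + 128.13y = 0.8316
Solving, x = 6.219 × 10^-3 mol, y = 2.121 × 10^-3 mol
mass of H2C2O4 = 6.219 × 10^-3 × 90.03 = 0.5599 g

0.5599 g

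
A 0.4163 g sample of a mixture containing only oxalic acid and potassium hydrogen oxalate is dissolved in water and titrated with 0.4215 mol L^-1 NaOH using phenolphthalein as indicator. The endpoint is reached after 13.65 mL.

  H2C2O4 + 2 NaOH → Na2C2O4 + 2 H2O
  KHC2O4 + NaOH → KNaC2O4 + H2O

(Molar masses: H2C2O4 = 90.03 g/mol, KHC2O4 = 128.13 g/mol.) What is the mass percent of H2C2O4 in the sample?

n(NaOH) = 0.01365 × 0.4215 = 5.753 × 10^-3 mol
Let x = n(H2C2O4), y = n(KHC2O4).
Titrant: 2x + 1y = 5.753 × 10^-3;  mass: 90.03x + 128.13y = 0.4163
Solving, x = 1.930 × 10^-3 mol, y = 1.893 × 10^-3 mol
mass of H2C2O4 = 1.930 × 10^-3 × 90.03 = 0.1738 g
% H2C2O4 = 0.1738 / 0.4163 × 100 = 41.75 %

41.75 %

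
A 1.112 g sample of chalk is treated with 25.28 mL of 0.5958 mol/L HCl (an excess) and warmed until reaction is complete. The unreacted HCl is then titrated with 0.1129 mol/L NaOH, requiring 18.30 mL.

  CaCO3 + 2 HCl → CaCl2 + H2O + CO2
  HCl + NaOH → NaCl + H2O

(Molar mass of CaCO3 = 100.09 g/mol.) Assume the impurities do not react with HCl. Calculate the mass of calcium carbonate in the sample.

0.6504 g

n(HCl) added = 0.02528 × 0.5958 = 0.01506 mol
n(NaOH) used in back-titration = 0.01830 × 0.1129 = 2.066 × 10^-3 mol
n(HCl) left over = 2.066 × 10^-3 mol (1:1 ratio)
n(HCl) consumed by analyte = 0.01506 − 2.066 × 10^-3 = 0.01300 mol
From the 1:2 ratio, n(CaCO3) = 1/2 × 0.01300 = 6.498 × 10^-3 mol
mass of CaCO3 = 6.498 × 10^-3 × 100.09 = 0.6504 g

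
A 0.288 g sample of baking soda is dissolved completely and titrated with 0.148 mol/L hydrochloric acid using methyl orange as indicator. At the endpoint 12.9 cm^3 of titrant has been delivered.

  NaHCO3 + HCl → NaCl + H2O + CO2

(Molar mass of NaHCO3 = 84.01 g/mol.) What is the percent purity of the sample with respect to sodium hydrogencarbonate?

55.7 %

n(HCl) = 0.0129 L × 0.148 mol/L = 1.91 × 10^-3 mol
n(NaHCO3) = 1.91 × 10^-3 mol (1:1 ratio)
mass of NaHCO3 = 1.91 × 10^-3 × 84.01 g/mol = 0.160 g
% NaHCO3 = 0.160 / 0.288 × 100 = 55.7 %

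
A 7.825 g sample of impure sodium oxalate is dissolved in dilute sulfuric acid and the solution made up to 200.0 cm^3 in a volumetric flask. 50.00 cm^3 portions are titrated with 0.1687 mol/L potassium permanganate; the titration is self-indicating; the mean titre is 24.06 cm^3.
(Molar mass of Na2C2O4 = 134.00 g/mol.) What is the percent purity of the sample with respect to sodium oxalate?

69.51 %

2 MnO4^- + 5 C2O4^2- + 16 H^+ → 2 Mn^2+ + 10 CO2 + 8 H2O
n(KMnO4) per titration = 0.02406 × 0.1687 = 4.059 × 10^-3 mol
From the 5:2 ratio, n(Na2C2O4) in each aliquot = 5/2 × 4.059 × 10^-3 = 0.01015 mol
n(Na2C2O4) in the whole flask = 0.01015 × 200.0/50.00 = 0.04059 mol
mass of Na2C2O4 = 0.04059 × 134.00 = 5.439 g
% Na2C2O4 = 5.439 / 7.825 × 100 = 69.51 %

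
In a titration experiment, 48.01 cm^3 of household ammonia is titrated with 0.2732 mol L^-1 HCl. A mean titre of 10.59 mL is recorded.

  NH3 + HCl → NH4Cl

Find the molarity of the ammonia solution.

n(HCl) = 0.01059 L × 0.2732 mol/L = 2.893 × 10^-3 mol
n(NH3) = 2.893 × 10^-3 mol (1:1 mole ratio)
[NH3] = 2.893 × 10^-3 mol / 0.04801 L = 0.06026 mol/L

0.06026 mol/L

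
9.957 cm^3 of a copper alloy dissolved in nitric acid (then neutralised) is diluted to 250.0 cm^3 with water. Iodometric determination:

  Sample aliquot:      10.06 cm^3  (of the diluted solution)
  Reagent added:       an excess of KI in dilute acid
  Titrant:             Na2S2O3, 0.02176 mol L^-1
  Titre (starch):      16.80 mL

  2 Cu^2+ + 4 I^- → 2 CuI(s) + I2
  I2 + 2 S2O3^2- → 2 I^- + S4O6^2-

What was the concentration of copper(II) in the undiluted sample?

0.9124 mol/L

n(S2O3^2-) = 0.01680 × 0.02176 = 3.656 × 10^-4 mol
n(I2) = n(S2O3^2-)/2 = 1.828 × 10^-4 mol
From the 2:1 ratio, n(Cu2+) in the aliquot = 2/1 × 1.828 × 10^-4 = 3.656 × 10^-4 mol
[Cu2+]_dilute = 3.656 × 10^-4 / 0.01006 = 0.03634 mol/L
[Cu2+]_original = 0.03634 × 250.0/9.957 = 0.9124 mol/L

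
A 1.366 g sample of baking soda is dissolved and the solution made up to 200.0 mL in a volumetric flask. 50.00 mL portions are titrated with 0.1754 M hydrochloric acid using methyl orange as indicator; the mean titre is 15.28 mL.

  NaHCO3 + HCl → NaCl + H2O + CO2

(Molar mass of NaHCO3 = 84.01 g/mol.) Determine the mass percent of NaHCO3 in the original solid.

n(HCl) per titration = 0.01528 × 0.1754 = 2.680 × 10^-3 mol
n(NaHCO3) in each aliquot = 2.680 × 10^-3 mol (1:1 ratio)
n(NaHCO3) in the whole flask = 2.680 × 10^-3 × 200.0/50.00 = 0.01072 mol
mass of NaHCO3 = 0.01072 × 84.01 = 0.9006 g
% NaHCO3 = 0.9006 / 1.366 × 100 = 65.93 %

65.93 %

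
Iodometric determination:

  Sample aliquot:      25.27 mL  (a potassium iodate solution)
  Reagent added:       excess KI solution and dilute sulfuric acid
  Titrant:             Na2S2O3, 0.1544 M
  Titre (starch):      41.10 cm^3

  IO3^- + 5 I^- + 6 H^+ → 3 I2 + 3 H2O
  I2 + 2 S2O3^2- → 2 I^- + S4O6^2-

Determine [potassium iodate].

n(S2O3^2-) = 0.04110 × 0.1544 = 6.346 × 10^-3 mol
n(I2) = n(S2O3^2-)/2 = 3.173 × 10^-3 mol
From the 1:3 ratio, n(IO3^-) in the aliquot = 1/3 × 3.173 × 10^-3 = 1.058 × 10^-3 mol
[IO3^-] = 1.058 × 10^-3 / 0.02527 = 0.04185 mol/L

0.04185 M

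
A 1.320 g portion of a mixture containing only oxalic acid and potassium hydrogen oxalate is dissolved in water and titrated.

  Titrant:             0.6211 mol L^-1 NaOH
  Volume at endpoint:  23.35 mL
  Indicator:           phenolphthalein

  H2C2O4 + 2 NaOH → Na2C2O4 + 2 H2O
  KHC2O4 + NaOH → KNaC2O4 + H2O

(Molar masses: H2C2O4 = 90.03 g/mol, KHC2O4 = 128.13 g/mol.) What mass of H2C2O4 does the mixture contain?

0.2915 g

n(NaOH) = 0.02335 × 0.6211 = 0.01450 mol
Let x = n(H2C2O4), y = n(KHC2O4).
Titrant: 2x + 1y = 0.01450;  mass: 90.03x + 128.13y = 1.320
Solving, x = 3.238 × 10^-3 mol, y = 8.027 × 10^-3 mol
mass of H2C2O4 = 3.238 × 10^-3 × 90.03 = 0.2915 g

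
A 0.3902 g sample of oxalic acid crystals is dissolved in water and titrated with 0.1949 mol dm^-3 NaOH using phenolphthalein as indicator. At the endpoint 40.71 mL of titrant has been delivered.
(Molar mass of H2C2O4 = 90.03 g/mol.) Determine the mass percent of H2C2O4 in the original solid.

91.53 %

H2C2O4 + 2 NaOH → Na2C2O4 + 2 H2O
n(NaOH) = 0.04071 L × 0.1949 mol/L = 7.934 × 10^-3 mol
From the 1:2 ratio, n(H2C2O4) = 1/2 × 7.934 × 10^-3 = 3.967 × 10^-3 mol
mass of H2C2O4 = 3.967 × 10^-3 × 90.03 g/mol = 0.3572 g
% H2C2O4 = 0.3572 / 0.3902 × 100 = 91.53 %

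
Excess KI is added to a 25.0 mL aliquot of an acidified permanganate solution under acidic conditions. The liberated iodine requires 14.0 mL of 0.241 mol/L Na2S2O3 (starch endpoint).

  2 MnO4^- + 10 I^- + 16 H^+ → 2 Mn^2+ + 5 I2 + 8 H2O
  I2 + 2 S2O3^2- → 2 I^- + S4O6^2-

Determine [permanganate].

n(S2O3^2-) = 0.0140 × 0.241 = 3.37 × 10^-3 mol
n(I2) = n(S2O3^2-)/2 = 1.69 × 10^-3 mol
From the 2:5 ratio, n(MnO4^-) in the aliquot = 2/5 × 1.69 × 10^-3 = 6.75 × 10^-4 mol
[MnO4^-] = 6.75 × 10^-4 / 0.0250 = 0.0270 mol/L

0.0270 mol/L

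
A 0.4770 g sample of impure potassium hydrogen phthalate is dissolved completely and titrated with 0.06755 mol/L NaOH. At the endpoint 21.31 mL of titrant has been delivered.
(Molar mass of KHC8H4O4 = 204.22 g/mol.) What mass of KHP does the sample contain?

KHC8H4O4 + NaOH → KNaC8H4O4 + H2O
n(NaOH) = 0.02131 L × 0.06755 mol/L = 1.439 × 10^-3 mol
n(KHC8H4O4) = 1.439 × 10^-3 mol (1:1 ratio)
mass of KHC8H4O4 = 1.439 × 10^-3 × 204.22 g/mol = 0.2940 g

0.2940 g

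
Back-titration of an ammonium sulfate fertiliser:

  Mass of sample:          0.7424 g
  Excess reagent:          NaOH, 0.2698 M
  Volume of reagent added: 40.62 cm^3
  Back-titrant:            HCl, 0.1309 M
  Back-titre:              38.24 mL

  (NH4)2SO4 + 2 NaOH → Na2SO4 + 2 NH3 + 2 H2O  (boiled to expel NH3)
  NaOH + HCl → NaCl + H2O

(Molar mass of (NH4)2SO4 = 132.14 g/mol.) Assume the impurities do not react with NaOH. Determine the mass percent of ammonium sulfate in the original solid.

n(NaOH) added = 0.04062 × 0.2698 = 0.01096 mol
n(HCl) used in back-titration = 0.03824 × 0.1309 = 5.006 × 10^-3 mol
n(NaOH) left over = 5.006 × 10^-3 mol (1:1 ratio)
n(NaOH) consumed by analyte = 0.01096 − 5.006 × 10^-3 = 5.954 × 10^-3 mol
From the 1:2 ratio, n((NH4)2SO4) = 1/2 × 5.954 × 10^-3 = 2.977 × 10^-3 mol
mass of (NH4)2SO4 = 2.977 × 10^-3 × 132.14 = 0.3934 g
% (NH4)2SO4 = 0.3934 / 0.7424 × 100 = 52.98 %

52.98 %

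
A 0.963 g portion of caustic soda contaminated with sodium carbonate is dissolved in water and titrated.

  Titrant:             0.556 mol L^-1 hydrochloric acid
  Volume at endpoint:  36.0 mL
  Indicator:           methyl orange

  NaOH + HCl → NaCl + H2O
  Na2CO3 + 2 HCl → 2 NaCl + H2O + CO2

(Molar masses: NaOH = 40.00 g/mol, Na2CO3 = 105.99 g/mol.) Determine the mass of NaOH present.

0.301 g

n(HCl) = 0.0360 × 0.556 = 0.0200 mol
Let x = n(NaOH), y = n(Na2CO3).
Titrant: 1x + 2y = 0.0200;  mass: 40.00x + 105.99y = 0.963
Solving, x = 7.52 × 10^-3 mol, y = 6.25 × 10^-3 mol
mass of NaOH = 7.52 × 10^-3 × 40.00 = 0.301 g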